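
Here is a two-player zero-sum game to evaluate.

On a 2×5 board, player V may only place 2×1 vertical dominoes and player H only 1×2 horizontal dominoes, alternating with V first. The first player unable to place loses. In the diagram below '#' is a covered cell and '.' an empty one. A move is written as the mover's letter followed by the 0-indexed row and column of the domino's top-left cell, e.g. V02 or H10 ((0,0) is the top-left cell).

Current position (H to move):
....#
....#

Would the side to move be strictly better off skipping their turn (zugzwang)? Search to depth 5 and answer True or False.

zugzwang(....#/....#, H) = False

[....#/....#] H move#1: H00:-1/##..#/....#, H01:+1/.##.#/....#*, H02:-1/..###/....#, H10:-1/....#/##..#, H11:+1/....#/.##.#, H12:-1/....#/..###
[.##.#/....#] V move#2: V00:-1/###.#/#...#*, V03:-1/.####/...##
[###.#/#...#] H move#3: H11:-1/###.#/###.#, H12:+1/###.#/#.###*
[###.#/#.###] end (terminal -1, V#4); searched ....#/....# to 5
pass branch (V moves first from the same position):
  | [....#/....#] V move#1: V00:-1/#...#/#...#*, V01:-1/.#..#/.#..#, V02:-1/..#.#/..#.#, V03:-1/...##/...##
  | [#...#/#...#] H move#2: H01:+1/###.#/#...#*, H02:+1/#.###/#...#, H11:+1/#...#/###.#, H12:+1/#...#/#.###
  | [###.#/#...#] V move#3: V03:-1/#####/#..##*
  | [#####/#..##] H move#4: H11:+1/#####/#####*
  | [#####/#####] end (terminal -1, V#5); searched ....#/....# to 5
H moving scores +1; H passing scores +1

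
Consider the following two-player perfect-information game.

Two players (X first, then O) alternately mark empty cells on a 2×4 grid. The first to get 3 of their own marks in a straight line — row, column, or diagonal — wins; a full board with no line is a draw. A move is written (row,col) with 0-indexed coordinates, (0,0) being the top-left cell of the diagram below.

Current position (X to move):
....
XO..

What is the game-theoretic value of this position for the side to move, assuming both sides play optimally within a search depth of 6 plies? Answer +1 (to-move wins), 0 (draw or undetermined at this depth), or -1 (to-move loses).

value(..../XO.., X) = 0

ply 1, X at ..../XO.. | (0,0)=+0→X.../XO..*; (0,1)=+0→.X../XO..; (0,2)=+0→..X./XO..; (0,3)=+0→...X/XO..; (1,2)=+0→..../XOX.; (1,3)=+0→..../XO.X
ply 2, O at X.../XO.. | (0,1)=+0→XO../XO..*; (0,2)=+0→X.O./XO..; (0,3)=+0→X..O/XO..; (1,2)=+0→X.../XOO.; (1,3)=+0→X.../XO.O
ply 3, X at XO../XO.. | (0,2)=+0→XOX./XO..*; (0,3)=+0→XO.X/XO..; (1,2)=+0→XO../XOX.; (1,3)=+0→XO../XO.X
ply 4, O at XOX./XO.. | (0,3)=+0→XOXO/XO..*; (1,2)=+0→XOX./XOO.; (1,3)=+0→XOX./XO.O
ply 5, X at XOXO/XO.. | (1,2)=+0→XOXO/XOX.*; (1,3)=+0→XOXO/XO.X
ply 6, O at XOXO/XOX. | (1,3)=+0→XOXO/XOXO*
ply 7: XOXO/XOXO is terminal +0 (X); from ..../XO.. depth 6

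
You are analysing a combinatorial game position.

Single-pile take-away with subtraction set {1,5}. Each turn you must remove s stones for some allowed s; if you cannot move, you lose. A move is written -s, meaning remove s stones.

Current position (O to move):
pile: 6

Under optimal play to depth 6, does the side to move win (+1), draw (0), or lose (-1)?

[6] O move#1: -1:-1/5*, -5:-1/1
[5] X move#2: -1:+1/4*, -5:+1/0
[4] O move#3: -1:-1/3*
[3] X move#4: -1:+1/2*
[2] O move#5: -1:-1/1*
[1] X move#6: -1:+1/0*
[0] end (terminal -1, O#7); searched 6 to 6

value(6, O) = -1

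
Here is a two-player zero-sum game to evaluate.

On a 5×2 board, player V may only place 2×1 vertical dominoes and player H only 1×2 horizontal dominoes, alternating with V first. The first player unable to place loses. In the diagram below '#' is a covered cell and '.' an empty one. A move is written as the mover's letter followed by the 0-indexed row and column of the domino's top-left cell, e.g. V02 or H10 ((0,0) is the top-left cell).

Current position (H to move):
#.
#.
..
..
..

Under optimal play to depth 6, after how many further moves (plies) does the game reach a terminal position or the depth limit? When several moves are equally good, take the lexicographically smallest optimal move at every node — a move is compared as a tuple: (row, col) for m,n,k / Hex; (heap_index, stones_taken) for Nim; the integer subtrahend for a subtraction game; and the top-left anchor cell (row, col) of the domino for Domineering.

PV length from [#./#./../../..]: 3 plies

p1 H@[#./#./../../..]: H20[#./#./##/../..]-1 H30[#./#./../##/..]+1* H40[#./#./../../##]-1
p2 V@[#./#./../##/..]: V01[##/##/../##/..]-1* V11[#./##/.#/##/..]-1
p3 H@[##/##/../##/..]: H20[##/##/##/##/..]+1* H40[##/##/../##/##]+1
p4 V@[##/##/##/##/..] terminal -1; root [#./#./../../..] d6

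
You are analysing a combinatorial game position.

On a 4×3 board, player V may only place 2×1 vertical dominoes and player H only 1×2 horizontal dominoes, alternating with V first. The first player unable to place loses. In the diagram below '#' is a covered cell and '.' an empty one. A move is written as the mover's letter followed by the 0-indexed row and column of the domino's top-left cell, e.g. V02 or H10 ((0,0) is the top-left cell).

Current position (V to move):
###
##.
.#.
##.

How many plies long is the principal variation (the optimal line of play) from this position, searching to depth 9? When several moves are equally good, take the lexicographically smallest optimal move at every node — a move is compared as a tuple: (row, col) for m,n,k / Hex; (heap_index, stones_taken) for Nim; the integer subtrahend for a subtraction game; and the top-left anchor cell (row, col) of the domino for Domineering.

PV length from [###/##./.#./##.]: 1 ply

p1 V@[###/##./.#./##.]: V12[###/###/.##/##.]+1* V22[###/##./.##/###]+1
p2 H@[###/###/.##/##.] terminal -1; root [###/##./.#./##.] d9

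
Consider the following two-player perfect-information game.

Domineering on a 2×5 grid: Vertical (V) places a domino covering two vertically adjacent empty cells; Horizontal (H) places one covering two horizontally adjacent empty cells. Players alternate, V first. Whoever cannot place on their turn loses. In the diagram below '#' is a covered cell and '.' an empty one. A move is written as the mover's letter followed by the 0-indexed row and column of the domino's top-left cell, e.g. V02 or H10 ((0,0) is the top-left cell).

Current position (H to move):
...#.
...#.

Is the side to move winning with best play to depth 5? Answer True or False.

ply 1, H at ...#./...#. | H00=-1→##.#./...#.*; H01=-1→.###./...#.; H10=-1→...#./##.#.; H11=-1→...#./.###.
ply 2, V at ##.#./...#. | V02=+1→####./..##.*; V04=-1→##.##/...##
ply 3, H at ####./..##. | H10=-1→####./####.*
ply 4, V at ####./####. | V04=+1→#####/#####*
ply 5: #####/##### is terminal -1 (H); from ...#./...#. depth 5

H winning at [...#./...#.]: False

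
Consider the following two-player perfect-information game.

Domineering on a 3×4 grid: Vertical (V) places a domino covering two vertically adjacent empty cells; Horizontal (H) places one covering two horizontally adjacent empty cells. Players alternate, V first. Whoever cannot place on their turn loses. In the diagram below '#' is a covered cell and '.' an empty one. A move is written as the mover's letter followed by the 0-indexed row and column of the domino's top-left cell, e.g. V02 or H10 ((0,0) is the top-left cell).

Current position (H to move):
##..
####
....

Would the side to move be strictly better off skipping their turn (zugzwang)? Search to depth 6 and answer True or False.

[##../####/....] H move#1: H02:+1/####/####/....*, H20:+1/##../####/##.., H21:+1/##../####/.##., H22:+1/##../####/..##
[####/####/....] end (terminal -1, V#2); searched ##../####/.... to 6
if H skipped the turn, V would face:
~ [##../####/....] end (terminal -1, V#1); searched ##../####/.... to 6
compare (H): move=+1 vs pass=+1

zugzwang(##../####/...., H) = False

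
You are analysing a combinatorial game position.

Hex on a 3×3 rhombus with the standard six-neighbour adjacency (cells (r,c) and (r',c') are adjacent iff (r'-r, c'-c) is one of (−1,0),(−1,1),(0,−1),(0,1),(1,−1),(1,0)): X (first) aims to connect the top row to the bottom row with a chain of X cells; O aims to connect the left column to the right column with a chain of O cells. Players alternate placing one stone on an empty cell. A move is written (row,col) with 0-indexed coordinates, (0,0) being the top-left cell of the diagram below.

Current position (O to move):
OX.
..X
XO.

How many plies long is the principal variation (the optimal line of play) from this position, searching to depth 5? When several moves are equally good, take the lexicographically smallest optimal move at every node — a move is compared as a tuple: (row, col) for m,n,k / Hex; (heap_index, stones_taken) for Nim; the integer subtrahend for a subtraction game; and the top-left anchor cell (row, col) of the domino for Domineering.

PV length from [OX./..X/XO.]: 2 plies

[OX./..X/XO.] O move#1: (0,2):-1/OXO/..X/XO.*, (1,0):-1/OX./O.X/XO., (1,1):-1/OX./.OX/XO., (2,2):-1/OX./..X/XOO
[OXO/..X/XO.] X move#2: (1,0):+1/OXO/X.X/XO.*, (1,1):+1/OXO/.XX/XO., (2,2):+1/OXO/..X/XOX
[OXO/X.X/XO.] end (terminal -1, O#3); searched OX./..X/XO. to 5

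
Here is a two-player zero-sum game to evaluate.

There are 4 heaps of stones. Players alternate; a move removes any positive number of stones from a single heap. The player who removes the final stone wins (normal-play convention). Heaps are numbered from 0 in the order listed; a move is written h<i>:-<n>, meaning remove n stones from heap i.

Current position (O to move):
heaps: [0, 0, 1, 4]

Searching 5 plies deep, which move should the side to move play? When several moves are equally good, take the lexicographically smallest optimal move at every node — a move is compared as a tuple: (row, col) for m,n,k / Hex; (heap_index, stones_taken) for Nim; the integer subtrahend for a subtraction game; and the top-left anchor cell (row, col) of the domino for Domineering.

p1 O@[(0,0,1,4)]: h2:-1[(0,0,0,4)]-1 h3:-1[(0,0,1,3)]-1 h3:-2[(0,0,1,2)]-1 h3:-3[(0,0,1,1)]+1* h3:-4[(0,0,1,0)]-1
p2 X@[(0,0,1,1)]: h2:-1[(0,0,0,1)]-1* h3:-1[(0,0,1,0)]-1
p3 O@[(0,0,0,1)]: h3:-1[(0,0,0,0)]+1*
p4 X@[(0,0,0,0)] terminal -1; root [(0,0,1,4)] d5

O's best at [(0,0,1,4)]: h3:-3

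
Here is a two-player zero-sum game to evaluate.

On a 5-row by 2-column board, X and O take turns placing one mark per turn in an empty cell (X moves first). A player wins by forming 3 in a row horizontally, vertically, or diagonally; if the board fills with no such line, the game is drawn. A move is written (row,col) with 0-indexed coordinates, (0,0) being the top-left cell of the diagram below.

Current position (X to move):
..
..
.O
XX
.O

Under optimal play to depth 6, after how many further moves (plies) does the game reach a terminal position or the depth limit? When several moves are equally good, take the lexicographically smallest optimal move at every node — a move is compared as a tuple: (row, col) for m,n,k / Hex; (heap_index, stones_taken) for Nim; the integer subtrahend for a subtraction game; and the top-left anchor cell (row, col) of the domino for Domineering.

PV length from [../../.O/XX/.O]: 5 plies

ply 1, X at ../../.O/XX/.O | (0,0)=+0→X./../.O/XX/.O; (0,1)=+0→.X/../.O/XX/.O; (1,0)=+0→../X./.O/XX/.O; (1,1)=+0→../.X/.O/XX/.O; (2,0)=+1→../../XO/XX/.O*; (4,0)=+0→../../.O/XX/XO
ply 2, O at ../../XO/XX/.O | (0,0)=-1→O./../XO/XX/.O*; (0,1)=-1→.O/../XO/XX/.O; (1,0)=-1→../O./XO/XX/.O; (1,1)=-1→../.O/XO/XX/.O; (4,0)=-1→../../XO/XX/OO
ply 3, X at O./../XO/XX/.O | (0,1)=+1→OX/../XO/XX/.O*; (1,0)=+1→O./X./XO/XX/.O; (1,1)=+1→O./.X/XO/XX/.O; (4,0)=+1→O./../XO/XX/XO
ply 4, O at OX/../XO/XX/.O | (1,0)=-1→OX/O./XO/XX/.O*; (1,1)=-1→OX/.O/XO/XX/.O; (4,0)=-1→OX/../XO/XX/OO
ply 5, X at OX/O./XO/XX/.O | (1,1)=+0→OX/OX/XO/XX/.O; (4,0)=+1→OX/O./XO/XX/XO*
ply 6: OX/O./XO/XX/XO is terminal -1 (O); from ../../.O/XX/.O depth 6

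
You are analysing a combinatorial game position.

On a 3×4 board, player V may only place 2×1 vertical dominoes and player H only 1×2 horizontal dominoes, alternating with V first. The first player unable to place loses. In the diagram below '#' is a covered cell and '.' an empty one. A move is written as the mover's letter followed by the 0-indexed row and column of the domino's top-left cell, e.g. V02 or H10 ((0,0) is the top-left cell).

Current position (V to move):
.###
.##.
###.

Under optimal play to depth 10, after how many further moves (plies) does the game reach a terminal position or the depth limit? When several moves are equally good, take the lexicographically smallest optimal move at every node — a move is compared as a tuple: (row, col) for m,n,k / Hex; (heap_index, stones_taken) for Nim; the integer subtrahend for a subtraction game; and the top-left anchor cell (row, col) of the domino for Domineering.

PV length from [.###/.##./###.]: 1 ply

ply 1, V at .###/.##./###. | V00=+1→####/###./###.*; V13=+1→.###/.###/####
ply 2: ####/###./###. is terminal -1 (H); from .###/.##./###. depth 10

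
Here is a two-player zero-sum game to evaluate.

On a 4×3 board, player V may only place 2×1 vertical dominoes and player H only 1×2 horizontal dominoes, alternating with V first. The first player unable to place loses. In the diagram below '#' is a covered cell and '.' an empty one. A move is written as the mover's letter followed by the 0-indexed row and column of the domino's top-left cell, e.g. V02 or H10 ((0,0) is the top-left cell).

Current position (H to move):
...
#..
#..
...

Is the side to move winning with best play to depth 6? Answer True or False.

p1 H@[.../#../#../...]: H00[##./#../#../...]-1* H01[.##/#../#../...]-1 H11[.../###/#../...]-1 H21[.../#../###/...]-1 H30[.../#../#../##.]-1 H31[.../#../#../.##]-1
p2 V@[##./#../#../...]: V02[###/#.#/#../...]-1 V11[##./##./##./...]+1* V12[##./#.#/#.#/...]+1 V21[##./#../##./.#.]+1 V22[##./#../#.#/..#]+1
p3 H@[##./##./##./...]: H30[##./##./##./##.]-1* H31[##./##./##./.##]-1
p4 V@[##./##./##./##.]: V02[###/###/##./##.]+1* V12[##./###/###/##.]+1 V22[##./##./###/###]+1
p5 H@[###/###/##./##.] terminal -1; root [.../#../#../...] d6

H winning at [.../#../#../...]: False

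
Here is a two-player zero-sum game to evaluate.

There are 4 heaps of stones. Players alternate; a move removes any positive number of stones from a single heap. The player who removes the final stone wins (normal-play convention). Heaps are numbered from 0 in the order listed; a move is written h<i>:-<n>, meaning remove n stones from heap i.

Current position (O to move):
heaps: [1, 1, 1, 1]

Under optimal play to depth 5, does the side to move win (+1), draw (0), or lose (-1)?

value((1,1,1,1), O) = -1

[(1,1,1,1)] O move#1: h0:-1:-1/(0,1,1,1)*, h1:-1:-1/(1,0,1,1), h2:-1:-1/(1,1,0,1), h3:-1:-1/(1,1,1,0)
[(0,1,1,1)] X move#2: h1:-1:+1/(0,0,1,1)*, h2:-1:+1/(0,1,0,1), h3:-1:+1/(0,1,1,0)
[(0,0,1,1)] O move#3: h2:-1:-1/(0,0,0,1)*, h3:-1:-1/(0,0,1,0)
[(0,0,0,1)] X move#4: h3:-1:+1/(0,0,0,0)*
[(0,0,0,0)] end (terminal -1, O#5); searched (1,1,1,1) to 5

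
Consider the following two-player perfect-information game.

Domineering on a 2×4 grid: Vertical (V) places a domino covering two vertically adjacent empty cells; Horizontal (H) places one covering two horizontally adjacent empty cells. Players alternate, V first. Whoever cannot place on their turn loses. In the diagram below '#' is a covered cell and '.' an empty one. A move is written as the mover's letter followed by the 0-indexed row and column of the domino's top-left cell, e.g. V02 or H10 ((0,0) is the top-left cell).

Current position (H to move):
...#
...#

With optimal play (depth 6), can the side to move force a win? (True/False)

[...#/...#] H move#1: H00:+1/##.#/...#*, H01:+1/.###/...#, H10:+1/...#/##.#, H11:+1/...#/.###
[##.#/...#] V move#2: V02:-1/####/..##*
[####/..##] H move#3: H10:+1/####/####*
[####/####] end (terminal -1, V#4); searched ...#/...# to 6

H winning at [...#/...#]: True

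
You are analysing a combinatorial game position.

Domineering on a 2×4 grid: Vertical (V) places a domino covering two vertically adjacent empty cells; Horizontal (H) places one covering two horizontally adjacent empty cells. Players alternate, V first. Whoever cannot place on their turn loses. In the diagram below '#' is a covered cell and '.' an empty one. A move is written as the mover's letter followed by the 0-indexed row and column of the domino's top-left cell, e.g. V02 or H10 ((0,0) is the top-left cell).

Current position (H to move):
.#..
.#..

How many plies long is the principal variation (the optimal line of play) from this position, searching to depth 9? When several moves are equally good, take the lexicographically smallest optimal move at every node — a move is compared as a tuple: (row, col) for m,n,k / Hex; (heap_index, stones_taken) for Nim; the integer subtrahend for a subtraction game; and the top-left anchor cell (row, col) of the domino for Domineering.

ply 1, H at .#../.#.. | H02=+1→.###/.#..*; H12=+1→.#../.###
ply 2, V at .###/.#.. | V00=-1→####/##..*
ply 3, H at ####/##.. | H12=+1→####/####*
ply 4: ####/#### is terminal -1 (V); from .#../.#.. depth 9

PV length from [.#../.#..]: 3 plies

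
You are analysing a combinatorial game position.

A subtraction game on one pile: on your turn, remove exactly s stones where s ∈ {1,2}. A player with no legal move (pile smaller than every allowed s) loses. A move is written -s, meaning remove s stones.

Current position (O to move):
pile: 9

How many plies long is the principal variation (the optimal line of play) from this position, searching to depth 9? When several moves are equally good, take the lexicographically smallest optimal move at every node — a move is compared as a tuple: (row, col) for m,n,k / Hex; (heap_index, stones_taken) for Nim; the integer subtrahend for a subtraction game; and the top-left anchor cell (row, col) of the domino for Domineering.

[9] O move#1: -1:-1/8*, -2:-1/7
[8] X move#2: -1:-1/7, -2:+1/6*
[6] O move#3: -1:-1/5*, -2:-1/4
[5] X move#4: -1:-1/4, -2:+1/3*
[3] O move#5: -1:-1/2*, -2:-1/1
[2] X move#6: -1:-1/1, -2:+1/0*
[0] end (terminal -1, O#7); searched 9 to 9

PV length from [9]: 6 plies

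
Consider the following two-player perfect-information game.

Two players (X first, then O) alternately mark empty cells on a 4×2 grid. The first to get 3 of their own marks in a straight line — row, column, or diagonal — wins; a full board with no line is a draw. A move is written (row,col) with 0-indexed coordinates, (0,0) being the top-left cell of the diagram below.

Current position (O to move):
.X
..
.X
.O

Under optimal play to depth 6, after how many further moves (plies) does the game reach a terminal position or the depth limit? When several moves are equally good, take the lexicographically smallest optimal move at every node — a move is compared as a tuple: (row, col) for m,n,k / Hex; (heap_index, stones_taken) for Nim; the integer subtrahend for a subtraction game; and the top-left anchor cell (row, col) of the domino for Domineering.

PV length from [.X/../.X/.O]: 5 plies

[.X/../.X/.O] O move#1: (0,0):-1/OX/../.X/.O, (1,0):-1/.X/O./.X/.O, (1,1):+0/.X/.O/.X/.O*, (2,0):-1/.X/../OX/.O, (3,0):-1/.X/../.X/OO
[.X/.O/.X/.O] X move#2: (0,0):+0/XX/.O/.X/.O*, (1,0):+0/.X/XO/.X/.O, (2,0):+0/.X/.O/XX/.O, (3,0):+0/.X/.O/.X/XO
[XX/.O/.X/.O] O move#3: (1,0):+0/XX/OO/.X/.O*, (2,0):+0/XX/.O/OX/.O, (3,0):+0/XX/.O/.X/OO
[XX/OO/.X/.O] X move#4: (2,0):+0/XX/OO/XX/.O*, (3,0):+0/XX/OO/.X/XO
[XX/OO/XX/.O] O move#5: (3,0):+0/XX/OO/XX/OO*
[XX/OO/XX/OO] end (terminal +0, X#6); searched .X/../.X/.O to 6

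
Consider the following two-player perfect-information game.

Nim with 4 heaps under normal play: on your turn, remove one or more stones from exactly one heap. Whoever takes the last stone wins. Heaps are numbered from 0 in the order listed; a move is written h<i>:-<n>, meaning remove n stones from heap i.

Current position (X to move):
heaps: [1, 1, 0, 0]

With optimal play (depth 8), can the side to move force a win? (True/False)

p1 X@[(1,1,0,0)]: h0:-1[(0,1,0,0)]-1* h1:-1[(1,0,0,0)]-1
p2 O@[(0,1,0,0)]: h1:-1[(0,0,0,0)]+1*
p3 X@[(0,0,0,0)] terminal -1; root [(1,1,0,0)] d8

X winning at [(1,1,0,0)]: False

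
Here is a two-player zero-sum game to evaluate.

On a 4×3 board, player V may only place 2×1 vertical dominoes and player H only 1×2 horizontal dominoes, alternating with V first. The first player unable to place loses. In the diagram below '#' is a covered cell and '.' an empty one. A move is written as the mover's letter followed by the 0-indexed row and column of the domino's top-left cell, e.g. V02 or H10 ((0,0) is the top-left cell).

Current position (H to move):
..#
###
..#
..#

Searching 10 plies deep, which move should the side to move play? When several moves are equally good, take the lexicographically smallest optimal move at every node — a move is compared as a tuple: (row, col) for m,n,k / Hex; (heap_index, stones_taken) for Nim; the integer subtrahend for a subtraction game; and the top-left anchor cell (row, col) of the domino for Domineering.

H's best at [..#/###/..#/..#]: H20

p1 H@[..#/###/..#/..#]: H00[###/###/..#/..#]-1 H20[..#/###/###/..#]+1* H30[..#/###/..#/###]+1
p2 V@[..#/###/###/..#] terminal -1; root [..#/###/..#/..#] d10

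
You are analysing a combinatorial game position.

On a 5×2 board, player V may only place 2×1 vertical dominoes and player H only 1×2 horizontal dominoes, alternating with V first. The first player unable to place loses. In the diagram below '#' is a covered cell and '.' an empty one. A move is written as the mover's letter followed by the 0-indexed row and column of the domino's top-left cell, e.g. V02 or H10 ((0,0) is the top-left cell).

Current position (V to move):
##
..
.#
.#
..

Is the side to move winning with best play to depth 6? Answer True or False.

V winning at [##/../.#/.#/..]: False

[##/../.#/.#/..] V move#1: V10:-1/##/#./##/.#/..*, V20:-1/##/../##/##/.., V30:-1/##/../.#/##/#.
[##/#./##/.#/..] H move#2: H40:+1/##/#./##/.#/##*
[##/#./##/.#/##] end (terminal -1, V#3); searched ##/../.#/.#/.. to 6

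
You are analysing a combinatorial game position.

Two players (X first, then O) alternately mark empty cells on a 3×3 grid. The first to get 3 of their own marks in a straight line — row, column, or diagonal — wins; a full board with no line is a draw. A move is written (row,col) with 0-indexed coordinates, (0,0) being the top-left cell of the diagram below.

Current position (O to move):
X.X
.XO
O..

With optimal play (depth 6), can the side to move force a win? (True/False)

O winning at [X.X/.XO/O..]: False

[X.X/.XO/O..] O move#1: (0,1):-1/XOX/.XO/O..*, (1,0):-1/X.X/OXO/O.., (2,1):-1/X.X/.XO/OO., (2,2):-1/X.X/.XO/O.O
[XOX/.XO/O..] X move#2: (1,0):+0/XOX/XXO/O.., (2,1):+0/XOX/.XO/OX., (2,2):+1/XOX/.XO/O.X*
[XOX/.XO/O.X] end (terminal -1, O#3); searched X.X/.XO/O.. to 6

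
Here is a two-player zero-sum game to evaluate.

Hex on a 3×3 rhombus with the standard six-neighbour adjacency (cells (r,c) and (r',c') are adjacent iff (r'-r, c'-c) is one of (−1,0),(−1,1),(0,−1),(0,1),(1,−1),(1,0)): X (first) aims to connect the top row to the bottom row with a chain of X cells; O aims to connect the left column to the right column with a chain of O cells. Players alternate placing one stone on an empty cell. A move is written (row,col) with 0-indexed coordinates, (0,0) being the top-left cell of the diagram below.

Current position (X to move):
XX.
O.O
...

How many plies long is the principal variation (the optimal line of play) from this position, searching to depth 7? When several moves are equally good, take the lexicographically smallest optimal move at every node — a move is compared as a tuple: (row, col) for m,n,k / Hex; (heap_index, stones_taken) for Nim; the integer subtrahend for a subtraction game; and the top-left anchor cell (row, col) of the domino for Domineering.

[XX./O.O/...] X move#1: (0,2):-1/XXX/O.O/..., (1,1):+1/XX./OXO/...*, (2,0):-1/XX./O.O/X.., (2,1):-1/XX./O.O/.X., (2,2):-1/XX./O.O/..X
[XX./OXO/...] O move#2: (0,2):-1/XXO/OXO/...*, (2,0):-1/XX./OXO/O.., (2,1):-1/XX./OXO/.O., (2,2):-1/XX./OXO/..O
[XXO/OXO/...] X move#3: (2,0):+1/XXO/OXO/X..*, (2,1):+1/XXO/OXO/.X., (2,2):+1/XXO/OXO/..X
[XXO/OXO/X..] end (terminal -1, O#4); searched XX./O.O/... to 7

PV length from [XX./O.O/...]: 3 plies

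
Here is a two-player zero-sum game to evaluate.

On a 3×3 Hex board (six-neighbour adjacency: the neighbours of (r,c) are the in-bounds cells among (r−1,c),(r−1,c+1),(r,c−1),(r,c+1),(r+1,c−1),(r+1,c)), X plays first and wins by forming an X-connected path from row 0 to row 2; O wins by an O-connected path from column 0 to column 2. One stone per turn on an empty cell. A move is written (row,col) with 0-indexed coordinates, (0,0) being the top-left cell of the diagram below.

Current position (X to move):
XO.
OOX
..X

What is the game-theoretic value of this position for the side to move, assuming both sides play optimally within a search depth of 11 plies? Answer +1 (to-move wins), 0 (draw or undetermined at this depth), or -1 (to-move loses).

ply 1, X at XO./OOX/..X | (0,2)=+1→XOX/OOX/..X*; (2,0)=-1→XO./OOX/X.X; (2,1)=-1→XO./OOX/.XX
ply 2: XOX/OOX/..X is terminal -1 (O); from XO./OOX/..X depth 11

value(XO./OOX/..X, X) = +1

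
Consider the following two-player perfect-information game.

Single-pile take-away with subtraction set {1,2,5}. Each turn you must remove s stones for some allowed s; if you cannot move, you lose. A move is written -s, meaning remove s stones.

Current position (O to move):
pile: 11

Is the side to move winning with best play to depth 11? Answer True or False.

ply 1, O at 11 | -1=-1→10; -2=+1→9*; -5=+1→6
ply 2, X at 9 | -1=-1→8*; -2=-1→7; -5=-1→4
ply 3, O at 8 | -1=-1→7; -2=+1→6*; -5=+1→3
ply 4, X at 6 | -1=-1→5*; -2=-1→4; -5=-1→1
ply 5, O at 5 | -1=-1→4; -2=+1→3*; -5=+1→0
ply 6, X at 3 | -1=-1→2*; -2=-1→1
ply 7, O at 2 | -1=-1→1; -2=+1→0*
ply 8: 0 is terminal -1 (X); from 11 depth 11

O winning at [11]: True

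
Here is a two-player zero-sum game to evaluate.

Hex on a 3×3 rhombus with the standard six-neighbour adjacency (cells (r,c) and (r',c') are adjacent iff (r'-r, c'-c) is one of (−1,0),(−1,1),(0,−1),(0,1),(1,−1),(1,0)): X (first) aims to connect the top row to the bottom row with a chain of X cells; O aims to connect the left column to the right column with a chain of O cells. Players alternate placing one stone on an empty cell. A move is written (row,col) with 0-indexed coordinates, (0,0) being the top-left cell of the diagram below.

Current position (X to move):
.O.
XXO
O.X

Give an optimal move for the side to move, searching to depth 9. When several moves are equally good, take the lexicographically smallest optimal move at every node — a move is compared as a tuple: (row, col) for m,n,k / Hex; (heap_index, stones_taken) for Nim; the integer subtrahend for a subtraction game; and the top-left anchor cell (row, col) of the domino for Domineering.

ply 1, X at .O./XXO/O.X | (0,0)=-1→XO./XXO/O.X; (0,2)=-1→.OX/XXO/O.X; (2,1)=+1→.O./XXO/OXX*
ply 2, O at .O./XXO/OXX | (0,0)=-1→OO./XXO/OXX*; (0,2)=-1→.OO/XXO/OXX
ply 3, X at OO./XXO/OXX | (0,2)=+1→OOX/XXO/OXX*
ply 4: OOX/XXO/OXX is terminal -1 (O); from .O./XXO/O.X depth 9

X's best at [.O./XXO/O.X]: (2,1)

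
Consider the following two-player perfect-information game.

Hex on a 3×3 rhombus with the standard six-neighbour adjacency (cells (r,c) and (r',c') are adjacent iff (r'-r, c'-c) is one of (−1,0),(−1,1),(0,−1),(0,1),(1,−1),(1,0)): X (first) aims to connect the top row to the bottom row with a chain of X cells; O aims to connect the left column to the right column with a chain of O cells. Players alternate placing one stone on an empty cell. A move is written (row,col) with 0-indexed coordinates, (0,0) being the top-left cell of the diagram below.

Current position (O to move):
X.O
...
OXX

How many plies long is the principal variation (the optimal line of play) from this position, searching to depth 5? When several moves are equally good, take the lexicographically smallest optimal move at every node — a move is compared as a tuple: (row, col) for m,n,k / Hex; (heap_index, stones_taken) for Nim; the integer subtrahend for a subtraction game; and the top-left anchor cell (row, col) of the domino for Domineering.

[X.O/.../OXX] O move#1: (0,1):+1/XOO/.../OXX*, (1,0):+1/X.O/O../OXX, (1,1):+1/X.O/.O./OXX, (1,2):-1/X.O/..O/OXX
[XOO/.../OXX] X move#2: (1,0):-1/XOO/X../OXX*, (1,1):-1/XOO/.X./OXX, (1,2):-1/XOO/..X/OXX
[XOO/X../OXX] O move#3: (1,1):+1/XOO/XO./OXX*, (1,2):-1/XOO/X.O/OXX
[XOO/XO./OXX] end (terminal -1, X#4); searched X.O/.../OXX to 5

PV length from [X.O/.../OXX]: 3 plies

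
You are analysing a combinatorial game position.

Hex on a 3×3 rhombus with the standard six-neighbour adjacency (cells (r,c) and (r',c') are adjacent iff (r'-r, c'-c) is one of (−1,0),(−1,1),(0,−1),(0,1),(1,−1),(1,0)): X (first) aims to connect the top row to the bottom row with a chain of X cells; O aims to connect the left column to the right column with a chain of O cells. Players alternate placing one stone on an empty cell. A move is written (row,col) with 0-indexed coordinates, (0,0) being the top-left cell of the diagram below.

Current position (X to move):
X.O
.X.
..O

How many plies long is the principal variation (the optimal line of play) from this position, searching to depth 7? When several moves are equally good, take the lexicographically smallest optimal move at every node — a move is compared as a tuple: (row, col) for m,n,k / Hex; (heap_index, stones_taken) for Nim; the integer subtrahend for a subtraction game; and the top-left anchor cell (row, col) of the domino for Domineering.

PV length from [X.O/.X./..O]: 5 plies

ply 1, X at X.O/.X./..O | (0,1)=+1→XXO/.X./..O*; (1,0)=+1→X.O/XX./..O; (1,2)=+1→X.O/.XX/..O; (2,0)=+1→X.O/.X./X.O; (2,1)=+1→X.O/.X./.XO
ply 2, O at XXO/.X./..O | (1,0)=-1→XXO/OX./..O*; (1,2)=-1→XXO/.XO/..O; (2,0)=-1→XXO/.X./O.O; (2,1)=-1→XXO/.X./.OO
ply 3, X at XXO/OX./..O | (1,2)=+1→XXO/OXX/..O*; (2,0)=+1→XXO/OX./X.O; (2,1)=+1→XXO/OX./.XO
ply 4, O at XXO/OXX/..O | (2,0)=-1→XXO/OXX/O.O*; (2,1)=-1→XXO/OXX/.OO
ply 5, X at XXO/OXX/O.O | (2,1)=+1→XXO/OXX/OXO*
ply 6: XXO/OXX/OXO is terminal -1 (O); from X.O/.X./..O depth 7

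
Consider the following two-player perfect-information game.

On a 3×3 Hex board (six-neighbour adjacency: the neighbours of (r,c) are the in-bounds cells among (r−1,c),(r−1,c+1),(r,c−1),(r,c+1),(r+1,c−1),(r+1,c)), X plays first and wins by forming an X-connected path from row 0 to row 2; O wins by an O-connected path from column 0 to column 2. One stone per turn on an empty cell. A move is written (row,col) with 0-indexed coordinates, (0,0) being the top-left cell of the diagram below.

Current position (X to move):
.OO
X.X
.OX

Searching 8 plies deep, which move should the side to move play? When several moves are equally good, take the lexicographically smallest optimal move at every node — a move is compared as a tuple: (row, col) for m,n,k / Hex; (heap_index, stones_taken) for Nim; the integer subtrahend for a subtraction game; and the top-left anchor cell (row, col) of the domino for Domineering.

[.OO/X.X/.OX] X move#1: (0,0):+1/XOO/X.X/.OX*, (1,1):-1/.OO/XXX/.OX, (2,0):-1/.OO/X.X/XOX
[XOO/X.X/.OX] O move#2: (1,1):-1/XOO/XOX/.OX*, (2,0):-1/XOO/X.X/OOX
[XOO/XOX/.OX] X move#3: (2,0):+1/XOO/XOX/XOX*
[XOO/XOX/XOX] end (terminal -1, O#4); searched .OO/X.X/.OX to 8

X's best at [.OO/X.X/.OX]: (0,0)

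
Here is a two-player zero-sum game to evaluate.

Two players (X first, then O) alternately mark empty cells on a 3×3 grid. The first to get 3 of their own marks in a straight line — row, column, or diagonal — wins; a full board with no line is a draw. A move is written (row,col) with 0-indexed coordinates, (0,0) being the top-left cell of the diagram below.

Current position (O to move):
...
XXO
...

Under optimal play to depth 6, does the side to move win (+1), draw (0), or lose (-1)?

[.../XXO/...] O move#1: (0,0):+0/O../XXO/...*, (0,1):-1/.O./XXO/..., (0,2):+0/..O/XXO/..., (2,0):+0/.../XXO/O.., (2,1):-1/.../XXO/.O., (2,2):+0/.../XXO/..O
[O../XXO/...] X move#2: (0,1):+0/OX./XXO/...*, (0,2):+0/O.X/XXO/..., (2,0):-1/O../XXO/X.., (2,1):+0/O../XXO/.X., (2,2):+0/O../XXO/..X
[OX./XXO/...] O move#3: (0,2):-1/OXO/XXO/..., (2,0):-1/OX./XXO/O.., (2,1):+0/OX./XXO/.O.*, (2,2):-1/OX./XXO/..O
[OX./XXO/.O.] X move#4: (0,2):+0/OXX/XXO/.O.*, (2,0):+0/OX./XXO/XO., (2,2):+0/OX./XXO/.OX
[OXX/XXO/.O.] O move#5: (2,0):+0/OXX/XXO/OO.*, (2,2):-1/OXX/XXO/.OO
[OXX/XXO/OO.] X move#6: (2,2):+0/OXX/XXO/OOX*
[OXX/XXO/OOX] end (terminal +0, O#7); searched .../XXO/... to 6

value(.../XXO/..., O) = 0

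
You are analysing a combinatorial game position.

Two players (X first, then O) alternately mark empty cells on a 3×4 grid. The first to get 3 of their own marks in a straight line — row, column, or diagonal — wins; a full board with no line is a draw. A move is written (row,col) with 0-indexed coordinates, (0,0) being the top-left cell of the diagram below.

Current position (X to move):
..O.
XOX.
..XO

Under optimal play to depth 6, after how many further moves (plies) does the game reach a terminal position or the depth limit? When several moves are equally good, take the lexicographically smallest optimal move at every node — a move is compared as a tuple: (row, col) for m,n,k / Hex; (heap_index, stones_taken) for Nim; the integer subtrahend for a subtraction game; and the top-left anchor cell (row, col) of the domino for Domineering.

PV length from [..O./XOX./..XO]: 3 plies

[..O./XOX./..XO] X move#1: (0,0):-1/X.O./XOX./..XO, (0,1):-1/.XO./XOX./..XO, (0,3):-1/..OX/XOX./..XO, (1,3):-1/..O./XOXX/..XO, (2,0):+1/..O./XOX./X.XO*, (2,1):-1/..O./XOX./.XXO
[..O./XOX./X.XO] O move#2: (0,0):-1/O.O./XOX./X.XO*, (0,1):-1/.OO./XOX./X.XO, (0,3):-1/..OO/XOX./X.XO, (1,3):-1/..O./XOXO/X.XO, (2,1):-1/..O./XOX./XOXO
[O.O./XOX./X.XO] X move#3: (0,1):+0/OXO./XOX./X.XO, (0,3):-1/O.OX/XOX./X.XO, (1,3):-1/O.O./XOXX/X.XO, (2,1):+1/O.O./XOX./XXXO*
[O.O./XOX./XXXO] end (terminal -1, O#4); searched ..O./XOX./..XO to 6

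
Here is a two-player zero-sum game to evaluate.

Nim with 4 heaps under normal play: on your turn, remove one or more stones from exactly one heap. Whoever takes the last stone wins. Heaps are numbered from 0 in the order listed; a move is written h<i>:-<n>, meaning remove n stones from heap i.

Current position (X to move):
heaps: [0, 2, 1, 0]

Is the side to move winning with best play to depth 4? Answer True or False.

ply 1, X at (0,2,1,0) | h1:-1=+1→(0,1,1,0)*; h1:-2=-1→(0,0,1,0); h2:-1=-1→(0,2,0,0)
ply 2, O at (0,1,1,0) | h1:-1=-1→(0,0,1,0)*; h2:-1=-1→(0,1,0,0)
ply 3, X at (0,0,1,0) | h2:-1=+1→(0,0,0,0)*
ply 4: (0,0,0,0) is terminal -1 (O); from (0,2,1,0) depth 4

X winning at [(0,2,1,0)]: True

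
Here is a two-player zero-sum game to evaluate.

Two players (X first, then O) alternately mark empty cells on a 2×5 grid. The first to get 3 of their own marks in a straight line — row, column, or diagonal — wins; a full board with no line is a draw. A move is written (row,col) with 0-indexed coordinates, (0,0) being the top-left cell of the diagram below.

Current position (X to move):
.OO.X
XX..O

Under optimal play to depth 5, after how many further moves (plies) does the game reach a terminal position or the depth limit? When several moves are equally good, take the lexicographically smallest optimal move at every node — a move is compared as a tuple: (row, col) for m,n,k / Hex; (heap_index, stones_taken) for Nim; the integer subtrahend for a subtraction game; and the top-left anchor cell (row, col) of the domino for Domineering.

p1 X@[.OO.X/XX..O]: (0,0)[XOO.X/XX..O]-1 (0,3)[.OOXX/XX..O]-1 (1,2)[.OO.X/XXX.O]+1* (1,3)[.OO.X/XX.XO]-1
p2 O@[.OO.X/XXX.O] terminal -1; root [.OO.X/XX..O] d5

PV length from [.OO.X/XX..O]: 1 ply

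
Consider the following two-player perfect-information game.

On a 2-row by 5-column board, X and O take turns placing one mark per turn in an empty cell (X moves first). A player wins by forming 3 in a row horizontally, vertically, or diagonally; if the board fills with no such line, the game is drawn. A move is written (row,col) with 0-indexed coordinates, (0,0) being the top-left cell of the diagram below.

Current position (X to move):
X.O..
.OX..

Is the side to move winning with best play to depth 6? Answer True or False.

X winning at [X.O../.OX..]: False

ply 1, X at X.O../.OX.. | (0,1)=+0→XXO../.OX..*; (0,3)=+0→X.OX./.OX..; (0,4)=+0→X.O.X/.OX..; (1,0)=-1→X.O../XOX..; (1,3)=+0→X.O../.OXX.; (1,4)=+0→X.O../.OX.X
ply 2, O at XXO../.OX.. | (0,3)=+0→XXOO./.OX..*; (0,4)=+0→XXO.O/.OX..; (1,0)=+0→XXO../OOX..; (1,3)=+0→XXO../.OXO.; (1,4)=+0→XXO../.OX.O
ply 3, X at XXOO./.OX.. | (0,4)=+0→XXOOX/.OX..*; (1,0)=-1→XXOO./XOX..; (1,3)=-1→XXOO./.OXX.; (1,4)=-1→XXOO./.OX.X
ply 4, O at XXOOX/.OX.. | (1,0)=+0→XXOOX/OOX..*; (1,3)=+0→XXOOX/.OXO.; (1,4)=+0→XXOOX/.OX.O
ply 5, X at XXOOX/OOX.. | (1,3)=+0→XXOOX/OOXX.*; (1,4)=+0→XXOOX/OOX.X
ply 6, O at XXOOX/OOXX. | (1,4)=+0→XXOOX/OOXXO*
ply 7: XXOOX/OOXXO is terminal +0 (X); from X.O../.OX.. depth 6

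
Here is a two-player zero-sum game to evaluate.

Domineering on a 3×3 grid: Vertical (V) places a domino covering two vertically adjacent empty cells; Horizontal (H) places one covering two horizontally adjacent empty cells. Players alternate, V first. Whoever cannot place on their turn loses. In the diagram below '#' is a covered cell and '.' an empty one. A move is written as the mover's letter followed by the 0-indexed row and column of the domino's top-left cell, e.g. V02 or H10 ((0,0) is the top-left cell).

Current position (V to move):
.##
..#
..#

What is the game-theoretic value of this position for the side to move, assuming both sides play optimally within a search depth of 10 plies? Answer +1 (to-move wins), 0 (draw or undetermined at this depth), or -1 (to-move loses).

value(.##/..#/..#, V) = +1

ply 1, V at .##/..#/..# | V00=-1→###/#.#/..#; V10=+1→.##/#.#/#.#*; V11=+1→.##/.##/.##
ply 2: .##/#.#/#.# is terminal -1 (H); from .##/..#/..# depth 10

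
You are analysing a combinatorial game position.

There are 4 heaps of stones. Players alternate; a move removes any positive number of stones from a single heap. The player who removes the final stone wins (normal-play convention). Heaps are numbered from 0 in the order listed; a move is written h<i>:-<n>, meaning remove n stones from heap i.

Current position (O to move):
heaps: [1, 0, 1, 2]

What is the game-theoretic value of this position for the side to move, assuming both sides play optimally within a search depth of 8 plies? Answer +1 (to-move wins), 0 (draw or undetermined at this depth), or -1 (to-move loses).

value((1,0,1,2), O) = +1

[(1,0,1,2)] O move#1: h0:-1:-1/(0,0,1,2), h2:-1:-1/(1,0,0,2), h3:-1:-1/(1,0,1,1), h3:-2:+1/(1,0,1,0)*
[(1,0,1,0)] X move#2: h0:-1:-1/(0,0,1,0)*, h2:-1:-1/(1,0,0,0)
[(0,0,1,0)] O move#3: h2:-1:+1/(0,0,0,0)*
[(0,0,0,0)] end (terminal -1, X#4); searched (1,0,1,2) to 8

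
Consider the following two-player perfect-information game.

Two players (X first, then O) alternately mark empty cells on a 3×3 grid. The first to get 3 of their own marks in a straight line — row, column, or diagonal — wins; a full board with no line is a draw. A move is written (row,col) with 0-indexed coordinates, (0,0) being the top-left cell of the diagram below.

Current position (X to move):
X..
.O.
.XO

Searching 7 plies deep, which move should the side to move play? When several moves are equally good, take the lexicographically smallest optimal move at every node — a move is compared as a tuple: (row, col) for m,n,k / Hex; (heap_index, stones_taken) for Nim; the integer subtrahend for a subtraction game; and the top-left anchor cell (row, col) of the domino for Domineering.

X's best at [X../.O./.XO]: (0,2)

[X../.O./.XO] X move#1: (0,1):-1/XX./.O./.XO, (0,2):+0/X.X/.O./.XO*, (1,0):+0/X../XO./.XO, (1,2):+0/X../.OX/.XO, (2,0):+0/X../.O./XXO
[X.X/.O./.XO] O move#2: (0,1):+0/XOX/.O./.XO*, (1,0):-1/X.X/OO./.XO, (1,2):-1/X.X/.OO/.XO, (2,0):-1/X.X/.O./OXO
[XOX/.O./.XO] X move#3: (1,0):+0/XOX/XO./.XO*, (1,2):+0/XOX/.OX/.XO, (2,0):+0/XOX/.O./XXO
[XOX/XO./.XO] O move#4: (1,2):-1/XOX/XOO/.XO, (2,0):+0/XOX/XO./OXO*
[XOX/XO./OXO] X move#5: (1,2):+0/XOX/XOX/OXO*
[XOX/XOX/OXO] end (terminal +0, O#6); searched X../.O./.XO to 7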